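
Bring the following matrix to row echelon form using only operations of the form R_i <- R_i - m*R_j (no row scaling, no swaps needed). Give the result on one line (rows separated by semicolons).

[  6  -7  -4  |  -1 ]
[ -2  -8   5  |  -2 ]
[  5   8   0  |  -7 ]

REF = [6 -7 -4 -1; 0 -31/3 11/3 -7/3; 0 0 511/62 -288/31]

Forward elimination:
R2 <- R2 - (-1/3)*R1:  [     0  -31/3   11/3   -7/3 ]
R3 <- R3 - (5/6)*R1:  [     0   83/6   10/3  -37/6 ]
R3 <- R3 - (-83/62)*R2:  [       0        0   511/62  -288/31 ]
Row echelon form:
[ 6     -7      -4  |       -1 ]
[ 0  -31/3    11/3  |     -7/3 ]
[ 0      0  511/62  |  -288/31 ]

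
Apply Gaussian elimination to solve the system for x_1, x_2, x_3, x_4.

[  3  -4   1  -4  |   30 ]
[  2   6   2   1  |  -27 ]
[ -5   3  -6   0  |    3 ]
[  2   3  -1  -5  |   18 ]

(0, -3, -2, -5)

Forward elimination on [A|b]:
R2 <- R2 - (2/3)*R1:  [    0  26/3   4/3  11/3   -47 ]
R3 <- R3 - (-5/3)*R1:  [     0  -11/3  -13/3  -20/3     53 ]
R4 <- R4 - (2/3)*R1:  [    0  17/3  -5/3  -7/3    -2 ]
R3 <- R3 - (-11/26)*R2:  [       0        0   -49/13  -133/26   861/26 ]
R4 <- R4 - (17/26)*R2:  [       0        0   -33/13  -123/26   747/26 ]
R4 <- R4 - (33/49)*R3:  [    0     0     0  -9/7  45/7 ]
Row echelon form:
[ 3    -4       1       -4  |      30 ]
[ 0  26/3     4/3     11/3  |     -47 ]
[ 0     0  -49/13  -133/26  |  861/26 ]
[ 0     0       0     -9/7  |    45/7 ]
Back-substitution:
x_4 = (45/7) / (-9/7) = -5
x_3 = (861/26 - (-133/26)*(-5)) / (-49/13) = -2
x_2 = (-47 - (4/3)*(-2) - (11/3)*(-5)) / (26/3) = -3
x_1 = (30 - (-4)*(-3) - (1)*(-2) - (-4)*(-5)) / 3 = 0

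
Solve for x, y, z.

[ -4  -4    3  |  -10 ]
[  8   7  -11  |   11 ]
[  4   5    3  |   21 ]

(5, -1, 2)

Forward elimination on [A|b]:
R2 <- R2 - (-2)*R1:  [  0  -1  -5  -9 ]
R3 <- R3 - (-1)*R1:  [  0   1   6  11 ]
R3 <- R3 - (-1)*R2:  [ 0  0  1  2 ]
Row echelon form:
[ -4  -4   3  |  -10 ]
[  0  -1  -5  |   -9 ]
[  0   0   1  |    2 ]
Back-substitution:
z = (2) / 1 = 2
y = (-9 - (-5)*(2)) / -1 = -1
x = (-10 - (-4)*(-1) - (3)*(2)) / -4 = 5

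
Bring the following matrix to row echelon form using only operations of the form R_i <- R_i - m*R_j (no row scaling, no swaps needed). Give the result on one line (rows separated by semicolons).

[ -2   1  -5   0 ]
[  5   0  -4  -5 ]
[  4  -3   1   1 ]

REF = [-2 1 -5 0; 0 5/2 -33/2 -5; 0 0 -78/5 -1]

Forward elimination:
R2 <- R2 - (-5/2)*R1:  [     0    5/2  -33/2     -5 ]
R3 <- R3 - (-2)*R1:  [  0  -1  -9   1 ]
R3 <- R3 - (-2/5)*R2:  [     0      0  -78/5     -1 ]
Row echelon form:
[ -2    1     -5   0 ]
[  0  5/2  -33/2  -5 ]
[  0    0  -78/5  -1 ]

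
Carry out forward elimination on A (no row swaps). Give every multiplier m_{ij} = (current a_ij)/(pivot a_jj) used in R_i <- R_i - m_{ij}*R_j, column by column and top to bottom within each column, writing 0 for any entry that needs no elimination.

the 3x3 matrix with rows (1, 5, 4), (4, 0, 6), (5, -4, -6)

multipliers: 4, 5, 29/20

Forward elimination:
R2 <- R2 - (4)*R1:  [   0  -20  -10 ]
R3 <- R3 - (5)*R1:  [   0  -29  -26 ]
R3 <- R3 - (29/20)*R2:  [     0      0  -23/2 ]
Multipliers (in order of application): m_{21} = 4, m_{31} = 5, m_{32} = 29/20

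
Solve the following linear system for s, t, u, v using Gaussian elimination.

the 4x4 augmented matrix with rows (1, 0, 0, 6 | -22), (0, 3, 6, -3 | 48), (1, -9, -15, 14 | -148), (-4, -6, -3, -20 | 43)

Forward elimination on [A|b]:
R3 <- R3 - (1)*R1:  [    0    -9   -15     8  -126 ]
R4 <- R4 - (-4)*R1:  [   0   -6   -3    4  -45 ]
R3 <- R3 - (-3)*R2:  [  0   0   3  -1  18 ]
R4 <- R4 - (-2)*R2:  [  0   0   9  -2  51 ]
R4 <- R4 - (3)*R3:  [  0   0   0   1  -3 ]
Row echelon form:
[ 1  0  0   6  |  -22 ]
[ 0  3  6  -3  |   48 ]
[ 0  0  3  -1  |   18 ]
[ 0  0  0   1  |   -3 ]
Back-substitution:
v = (-3) / 1 = -3
u = (18 - (-1)*(-3)) / 3 = 5
t = (48 - (6)*(5) - (-3)*(-3)) / 3 = 3
s = (-22 - (6)*(-3)) / 1 = -4

(-4, 3, 5, -3)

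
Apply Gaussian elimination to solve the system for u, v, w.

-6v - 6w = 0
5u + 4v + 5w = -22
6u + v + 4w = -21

Forward elimination on [A|b]:
R1 <-> R2   (pivot in column 1 was zero)
[ 5   4   5  -22 ]
[ 0  -6  -6    0 ]
[ 6   1   4  -21 ]
R3 <- R3 - (6/5)*R1:  [     0  -19/5     -2   27/5 ]
R3 <- R3 - (19/30)*R2:  [    0     0   9/5  27/5 ]
Row echelon form:
[ 5   4    5  |   -22 ]
[ 0  -6   -6  |     0 ]
[ 0   0  9/5  |  27/5 ]
Back-substitution:
w = (27/5) / (9/5) = 3
v = (0 - (-6)*(3)) / -6 = -3
u = (-22 - (4)*(-3) - (5)*(3)) / 5 = -5

(-5, -3, 3)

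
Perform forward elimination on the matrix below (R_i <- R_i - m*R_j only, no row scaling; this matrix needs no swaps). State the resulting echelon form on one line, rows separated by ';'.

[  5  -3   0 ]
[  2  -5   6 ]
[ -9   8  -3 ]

REF = [5 -3 0; 0 -19/5 6; 0 0 21/19]

Forward elimination:
R2 <- R2 - (2/5)*R1:  [     0  -19/5      6 ]
R3 <- R3 - (-9/5)*R1:  [    0  13/5    -3 ]
R3 <- R3 - (-13/19)*R2:  [     0      0  21/19 ]
Row echelon form:
[ 5     -3      0 ]
[ 0  -19/5      6 ]
[ 0      0  21/19 ]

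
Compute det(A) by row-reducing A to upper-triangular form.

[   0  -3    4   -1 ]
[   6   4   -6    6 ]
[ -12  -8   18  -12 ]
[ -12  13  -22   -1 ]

Forward elimination:
R1 <-> R2   (pivot in column 1 was zero)
[   6   4   -6    6 ]
[   0  -3    4   -1 ]
[ -12  -8   18  -12 ]
[ -12  13  -22   -1 ]
R3 <- R3 - (-2)*R1:  [ 0  0  6  0 ]
R4 <- R4 - (-2)*R1:  [   0   21  -34   11 ]
R4 <- R4 - (-7)*R2:  [  0   0  -6   4 ]
R4 <- R4 - (-1)*R3:  [ 0  0  0  4 ]
Upper-triangular form:
[ 6   4  -6   6 ]
[ 0  -3   4  -1 ]
[ 0   0   6   0 ]
[ 0   0   0   4 ]
det(A) = (-1)^1 * (6) * (-3) * (6) * (4) = 432  (1 row swap -> sign -1)

det(A) = 432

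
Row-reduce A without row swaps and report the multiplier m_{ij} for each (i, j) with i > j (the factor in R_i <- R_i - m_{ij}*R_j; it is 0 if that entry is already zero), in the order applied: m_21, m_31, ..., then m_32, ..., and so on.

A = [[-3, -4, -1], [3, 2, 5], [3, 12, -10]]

Forward elimination:
R2 <- R2 - (-1)*R1:  [  0  -2   4 ]
R3 <- R3 - (-1)*R1:  [   0    8  -11 ]
R3 <- R3 - (-4)*R2:  [ 0  0  5 ]
Multipliers (in order of application): m_{21} = -1, m_{31} = -1, m_{32} = -4

multipliers: -1, -1, -4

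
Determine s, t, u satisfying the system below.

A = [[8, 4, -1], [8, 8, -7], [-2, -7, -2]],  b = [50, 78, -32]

Forward elimination on [A|b]:
R2 <- R2 - (1)*R1:  [  0   4  -6  28 ]
R3 <- R3 - (-1/4)*R1:  [     0     -6   -9/4  -39/2 ]
R3 <- R3 - (-3/2)*R2:  [     0      0  -45/4   45/2 ]
Row echelon form:
[ 8  4     -1  |    50 ]
[ 0  4     -6  |    28 ]
[ 0  0  -45/4  |  45/2 ]
Back-substitution:
u = (45/2) / (-45/4) = -2
t = (28 - (-6)*(-2)) / 4 = 4
s = (50 - (4)*(4) - (-1)*(-2)) / 8 = 4

(4, 4, -2)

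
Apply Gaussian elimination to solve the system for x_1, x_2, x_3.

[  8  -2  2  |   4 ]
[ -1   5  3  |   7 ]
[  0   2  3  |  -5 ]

Forward elimination on [A|b]:
R2 <- R2 - (-1/8)*R1:  [    0  19/4  13/4  15/2 ]
R3 <- R3 - (8/19)*R2:  [       0        0    31/19  -155/19 ]
Row echelon form:
[ 8    -2      2  |        4 ]
[ 0  19/4   13/4  |     15/2 ]
[ 0     0  31/19  |  -155/19 ]
Back-substitution:
x_3 = (-155/19) / (31/19) = -5
x_2 = (15/2 - (13/4)*(-5)) / (19/4) = 5
x_1 = (4 - (-2)*(5) - (2)*(-5)) / 8 = 3

(3, 5, -5)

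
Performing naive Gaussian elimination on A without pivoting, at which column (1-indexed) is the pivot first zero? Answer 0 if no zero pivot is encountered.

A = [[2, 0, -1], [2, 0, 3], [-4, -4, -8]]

first zero-pivot column = 2

Naive forward elimination:
R2 <- R2 - (1)*R1:  [ 0  0  4 ]
R3 <- R3 - (-2)*R1:  [   0   -4  -10 ]
Matrix at this point:
[ 2   0   -1 ]
[ 0   0    4 ]
[ 0  -4  -10 ]
Pivot entry (2,2) is zero but row 3 has -4 in column 2 -> naive elimination stops; a row interchange (e.g. R2 <-> R3) would be required here.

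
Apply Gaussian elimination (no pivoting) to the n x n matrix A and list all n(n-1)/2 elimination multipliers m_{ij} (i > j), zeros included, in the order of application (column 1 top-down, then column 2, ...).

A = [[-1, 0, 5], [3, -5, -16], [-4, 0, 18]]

Forward elimination:
R2 <- R2 - (-3)*R1:  [  0  -5  -1 ]
R3 <- R3 - (4)*R1:  [  0   0  -2 ]
R3: entry in column 2 is already 0 -> m_{32} = 0 (no row operation needed)
Multipliers (in order of application): m_{21} = -3, m_{31} = 4, m_{32} = 0

multipliers: -3, 4, 0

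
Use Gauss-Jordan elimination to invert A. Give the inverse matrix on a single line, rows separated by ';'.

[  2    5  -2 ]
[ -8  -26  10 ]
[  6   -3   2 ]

inverse = [11/12 1/6 1/12; -19/6 -2/3 1/6; -15/2 -3/2 1/2]

Gauss-Jordan on [A | I]:
R1 <- (1/2)*R1:  [   1  5/2   -1  |  1/2    0    0 ]
R2 <- R2 - (-8)*R1:  [  0  -6   2  |   4   1   0 ]
R3 <- R3 - (6)*R1:  [   0  -18    8  |   -3    0    1 ]
R2 <- (1/-6)*R2:  [    0     1  -1/3  |  -2/3  -1/6     0 ]
R1 <- R1 - (5/2)*R2:  [    1     0  -1/6  |  13/6  5/12     0 ]
R3 <- R3 - (-18)*R2:  [   0    0    2  |  -15   -3    1 ]
R3 <- (1/2)*R3:  [     0      0      1  |  -15/2   -3/2    1/2 ]
R1 <- R1 - (-1/6)*R3:  [     1      0      0  |  11/12    1/6   1/12 ]
R2 <- R2 - (-1/3)*R3:  [     0      1      0  |  -19/6   -2/3    1/6 ]
Right block of [I | A^{-1}] is the inverse:
[ 11/12   1/6  1/12 ]
[ -19/6  -2/3   1/6 ]
[ -15/2  -3/2   1/2 ]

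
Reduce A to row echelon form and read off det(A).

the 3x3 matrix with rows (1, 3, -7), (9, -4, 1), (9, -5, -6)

det(A) = 281

Forward elimination:
R2 <- R2 - (9)*R1:  [   0  -31   64 ]
R3 <- R3 - (9)*R1:  [   0  -32   57 ]
R3 <- R3 - (32/31)*R2:  [       0        0  -281/31 ]
Upper-triangular form:
[ 1    3       -7 ]
[ 0  -31       64 ]
[ 0    0  -281/31 ]
det(A) = (-1)^0 * (1) * (-31) * (-281/31) = 281  (0 row swaps -> sign +1)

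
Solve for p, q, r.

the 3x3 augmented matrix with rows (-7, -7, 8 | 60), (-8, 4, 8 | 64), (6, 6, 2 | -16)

(-4, 0, 4)

Forward elimination on [A|b]:
R2 <- R2 - (8/7)*R1:  [     0     12   -8/7  -32/7 ]
R3 <- R3 - (-6/7)*R1:  [     0      0   62/7  248/7 ]
Row echelon form:
[ -7  -7     8  |     60 ]
[  0  12  -8/7  |  -32/7 ]
[  0   0  62/7  |  248/7 ]
Back-substitution:
r = (248/7) / (62/7) = 4
q = (-32/7 - (-8/7)*(4)) / 12 = 0
p = (60 - (-7)*(0) - (8)*(4)) / -7 = -4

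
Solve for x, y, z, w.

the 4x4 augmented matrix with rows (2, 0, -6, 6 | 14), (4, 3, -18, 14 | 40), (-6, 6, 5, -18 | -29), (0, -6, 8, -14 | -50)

Forward elimination on [A|b]:
R2 <- R2 - (2)*R1:  [  0   3  -6   2  12 ]
R3 <- R3 - (-3)*R1:  [   0    6  -13    0   13 ]
R3 <- R3 - (2)*R2:  [   0    0   -1   -4  -11 ]
R4 <- R4 - (-2)*R2:  [   0    0   -4  -10  -26 ]
R4 <- R4 - (4)*R3:  [  0   0   0   6  18 ]
Row echelon form:
[ 2  0  -6   6  |   14 ]
[ 0  3  -6   2  |   12 ]
[ 0  0  -1  -4  |  -11 ]
[ 0  0   0   6  |   18 ]
Back-substitution:
w = (18) / 6 = 3
z = (-11 - (-4)*(3)) / -1 = -1
y = (12 - (-6)*(-1) - (2)*(3)) / 3 = 0
x = (14 - (-6)*(-1) - (6)*(3)) / 2 = -5

(-5, 0, -1, 3)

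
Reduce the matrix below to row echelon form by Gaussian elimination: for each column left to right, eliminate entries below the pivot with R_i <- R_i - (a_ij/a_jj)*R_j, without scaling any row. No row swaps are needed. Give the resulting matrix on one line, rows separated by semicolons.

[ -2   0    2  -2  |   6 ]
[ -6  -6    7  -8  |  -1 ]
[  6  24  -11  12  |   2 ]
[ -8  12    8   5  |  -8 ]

REF = [-2 0 2 -2 6; 0 -6 1 -2 -19; 0 0 -1 -2 -56; 0 0 0 5 -182]

Forward elimination:
R2 <- R2 - (3)*R1:  [   0   -6    1   -2  -19 ]
R3 <- R3 - (-3)*R1:  [  0  24  -5   6  20 ]
R4 <- R4 - (4)*R1:  [   0   12    0   13  -32 ]
R3 <- R3 - (-4)*R2:  [   0    0   -1   -2  -56 ]
R4 <- R4 - (-2)*R2:  [   0    0    2    9  -70 ]
R4 <- R4 - (-2)*R3:  [    0     0     0     5  -182 ]
Row echelon form:
[ -2   0   2  -2  |     6 ]
[  0  -6   1  -2  |   -19 ]
[  0   0  -1  -2  |   -56 ]
[  0   0   0   5  |  -182 ]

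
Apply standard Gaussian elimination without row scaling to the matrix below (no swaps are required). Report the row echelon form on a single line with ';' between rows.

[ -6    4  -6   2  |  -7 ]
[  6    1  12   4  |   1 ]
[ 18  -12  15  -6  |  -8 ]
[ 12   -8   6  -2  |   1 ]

Forward elimination:
R2 <- R2 - (-1)*R1:  [  0   5   6   6  -6 ]
R3 <- R3 - (-3)*R1:  [   0    0   -3    0  -29 ]
R4 <- R4 - (-2)*R1:  [   0    0   -6    2  -13 ]
R4 <- R4 - (2)*R3:  [  0   0   0   2  45 ]
Row echelon form:
[ -6  4  -6  2  |   -7 ]
[  0  5   6  6  |   -6 ]
[  0  0  -3  0  |  -29 ]
[  0  0   0  2  |   45 ]

REF = [-6 4 -6 2 -7; 0 5 6 6 -6; 0 0 -3 0 -29; 0 0 0 2 45]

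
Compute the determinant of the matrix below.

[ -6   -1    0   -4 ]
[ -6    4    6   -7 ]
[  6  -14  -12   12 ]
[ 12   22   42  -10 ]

Forward elimination:
R2 <- R2 - (1)*R1:  [  0   5   6  -3 ]
R3 <- R3 - (-1)*R1:  [   0  -15  -12    8 ]
R4 <- R4 - (-2)*R1:  [   0   20   42  -18 ]
R3 <- R3 - (-3)*R2:  [  0   0   6  -1 ]
R4 <- R4 - (4)*R2:  [  0   0  18  -6 ]
R4 <- R4 - (3)*R3:  [  0   0   0  -3 ]
Upper-triangular form:
[ -6  -1  0  -4 ]
[  0   5  6  -3 ]
[  0   0  6  -1 ]
[  0   0  0  -3 ]
det(A) = (-1)^0 * (-6) * (5) * (6) * (-3) = 540  (0 row swaps -> sign +1)

det(A) = 540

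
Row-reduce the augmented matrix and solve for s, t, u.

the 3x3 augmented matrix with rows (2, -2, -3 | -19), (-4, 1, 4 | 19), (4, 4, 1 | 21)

Forward elimination on [A|b]:
R2 <- R2 - (-2)*R1:  [   0   -3   -2  -19 ]
R3 <- R3 - (2)*R1:  [  0   8   7  59 ]
R3 <- R3 - (-8/3)*R2:  [    0     0   5/3  25/3 ]
Row echelon form:
[ 2  -2   -3  |   -19 ]
[ 0  -3   -2  |   -19 ]
[ 0   0  5/3  |  25/3 ]
Back-substitution:
u = (25/3) / (5/3) = 5
t = (-19 - (-2)*(5)) / -3 = 3
s = (-19 - (-2)*(3) - (-3)*(5)) / 2 = 1

(1, 3, 5)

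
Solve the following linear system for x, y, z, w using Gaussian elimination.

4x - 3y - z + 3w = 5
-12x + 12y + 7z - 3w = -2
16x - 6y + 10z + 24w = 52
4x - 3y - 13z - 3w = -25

(-3, -3, 1, 3)

Forward elimination on [A|b]:
R2 <- R2 - (-3)*R1:  [  0   3   4   6  13 ]
R3 <- R3 - (4)*R1:  [  0   6  14  12  32 ]
R4 <- R4 - (1)*R1:  [   0    0  -12   -6  -30 ]
R3 <- R3 - (2)*R2:  [ 0  0  6  0  6 ]
R4 <- R4 - (-2)*R3:  [   0    0    0   -6  -18 ]
Row echelon form:
[ 4  -3  -1   3  |    5 ]
[ 0   3   4   6  |   13 ]
[ 0   0   6   0  |    6 ]
[ 0   0   0  -6  |  -18 ]
Back-substitution:
w = (-18) / -6 = 3
z = (6) / 6 = 1
y = (13 - (4)*(1) - (6)*(3)) / 3 = -3
x = (5 - (-3)*(-3) - (-1)*(1) - (3)*(3)) / 4 = -3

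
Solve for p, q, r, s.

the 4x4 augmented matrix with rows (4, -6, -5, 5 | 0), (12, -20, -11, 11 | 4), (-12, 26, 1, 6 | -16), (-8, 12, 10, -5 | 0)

(-3, -2, 0, 0)

Forward elimination on [A|b]:
R2 <- R2 - (3)*R1:  [  0  -2   4  -4   4 ]
R3 <- R3 - (-3)*R1:  [   0    8  -14   21  -16 ]
R4 <- R4 - (-2)*R1:  [ 0  0  0  5  0 ]
R3 <- R3 - (-4)*R2:  [ 0  0  2  5  0 ]
Row echelon form:
[ 4  -6  -5   5  |  0 ]
[ 0  -2   4  -4  |  4 ]
[ 0   0   2   5  |  0 ]
[ 0   0   0   5  |  0 ]
Back-substitution:
s = (0) / 5 = 0
r = (0 - (5)*(0)) / 2 = 0
q = (4 - (4)*(0) - (-4)*(0)) / -2 = -2
p = (0 - (-6)*(-2) - (-5)*(0) - (5)*(0)) / 4 = -3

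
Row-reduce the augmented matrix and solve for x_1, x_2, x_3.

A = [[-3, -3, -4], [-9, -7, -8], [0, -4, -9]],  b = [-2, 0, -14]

(-1, -1, 2)

Forward elimination on [A|b]:
R2 <- R2 - (3)*R1:  [ 0  2  4  6 ]
R3 <- R3 - (-2)*R2:  [  0   0  -1  -2 ]
Row echelon form:
[ -3  -3  -4  |  -2 ]
[  0   2   4  |   6 ]
[  0   0  -1  |  -2 ]
Back-substitution:
x_3 = (-2) / -1 = 2
x_2 = (6 - (4)*(2)) / 2 = -1
x_1 = (-2 - (-3)*(-1) - (-4)*(2)) / -3 = -1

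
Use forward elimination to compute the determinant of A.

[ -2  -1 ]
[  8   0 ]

Forward elimination:
R2 <- R2 - (-4)*R1:  [  0  -4 ]
Upper-triangular form:
[ -2  -1 ]
[  0  -4 ]
det(A) = (-1)^0 * (-2) * (-4) = 8  (0 row swaps -> sign +1)

det(A) = 8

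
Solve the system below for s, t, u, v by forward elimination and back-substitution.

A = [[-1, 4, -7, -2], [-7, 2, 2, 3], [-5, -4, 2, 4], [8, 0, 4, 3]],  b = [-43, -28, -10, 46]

Forward elimination on [A|b]:
R2 <- R2 - (7)*R1:  [   0  -26   51   17  273 ]
R3 <- R3 - (5)*R1:  [   0  -24   37   14  205 ]
R4 <- R4 - (-8)*R1:  [    0    32   -52   -13  -298 ]
R3 <- R3 - (12/13)*R2:  [       0        0  -131/13   -22/13      -47 ]
R4 <- R4 - (-16/13)*R2:  [      0       0  140/13  103/13      38 ]
R4 <- R4 - (-140/131)*R3:  [         0          0          0    801/131  -1602/131 ]
Row echelon form:
[ -1    4       -7       -2  |        -43 ]
[  0  -26       51       17  |        273 ]
[  0    0  -131/13   -22/13  |        -47 ]
[  0    0        0  801/131  |  -1602/131 ]
Back-substitution:
v = (-1602/131) / (801/131) = -2
u = (-47 - (-22/13)*(-2)) / (-131/13) = 5
t = (273 - (51)*(5) - (17)*(-2)) / -26 = -2
s = (-43 - (4)*(-2) - (-7)*(5) - (-2)*(-2)) / -1 = 4

(4, -2, 5, -2)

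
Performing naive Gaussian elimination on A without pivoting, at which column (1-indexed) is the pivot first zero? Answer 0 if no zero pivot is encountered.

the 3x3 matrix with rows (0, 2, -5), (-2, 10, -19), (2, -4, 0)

first zero-pivot column = 1

Naive forward elimination:
Pivot entry (1,1) is zero but row 2 has -2 in column 1 -> naive elimination stops; a row interchange (e.g. R1 <-> R2) would be required here.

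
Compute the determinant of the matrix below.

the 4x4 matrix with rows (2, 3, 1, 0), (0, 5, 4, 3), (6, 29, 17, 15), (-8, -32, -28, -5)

det(A) = 100

Forward elimination:
R3 <- R3 - (3)*R1:  [  0  20  14  15 ]
R4 <- R4 - (-4)*R1:  [   0  -20  -24   -5 ]
R3 <- R3 - (4)*R2:  [  0   0  -2   3 ]
R4 <- R4 - (-4)*R2:  [  0   0  -8   7 ]
R4 <- R4 - (4)*R3:  [  0   0   0  -5 ]
Upper-triangular form:
[ 2  3   1   0 ]
[ 0  5   4   3 ]
[ 0  0  -2   3 ]
[ 0  0   0  -5 ]
det(A) = (-1)^0 * (2) * (5) * (-2) * (-5) = 100  (0 row swaps -> sign +1)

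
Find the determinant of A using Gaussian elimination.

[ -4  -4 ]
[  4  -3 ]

det(A) = 28

Forward elimination:
R2 <- R2 - (-1)*R1:  [  0  -7 ]
Upper-triangular form:
[ -4  -4 ]
[  0  -7 ]
det(A) = (-1)^0 * (-4) * (-7) = 28  (0 row swaps -> sign +1)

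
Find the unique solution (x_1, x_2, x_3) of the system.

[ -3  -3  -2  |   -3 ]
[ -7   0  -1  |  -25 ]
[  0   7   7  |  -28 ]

Forward elimination on [A|b]:
R2 <- R2 - (7/3)*R1:  [    0     7  11/3   -18 ]
R3 <- R3 - (1)*R2:  [    0     0  10/3   -10 ]
Row echelon form:
[ -3  -3    -2  |   -3 ]
[  0   7  11/3  |  -18 ]
[  0   0  10/3  |  -10 ]
Back-substitution:
x_3 = (-10) / (10/3) = -3
x_2 = (-18 - (11/3)*(-3)) / 7 = -1
x_1 = (-3 - (-3)*(-1) - (-2)*(-3)) / -3 = 4

(4, -1, -3)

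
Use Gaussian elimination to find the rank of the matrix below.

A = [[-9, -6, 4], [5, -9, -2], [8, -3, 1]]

rank(A) = 3

Row reduction:
R2 <- R2 - (-5/9)*R1:  [     0  -37/3    2/9 ]
R3 <- R3 - (-8/9)*R1:  [     0  -25/3   41/9 ]
R3 <- R3 - (25/37)*R2:  [      0       0  163/37 ]
Row echelon form:
[ -9     -6       4 ]
[  0  -37/3     2/9 ]
[  0      0  163/37 ]
Nonzero rows / pivot columns: 3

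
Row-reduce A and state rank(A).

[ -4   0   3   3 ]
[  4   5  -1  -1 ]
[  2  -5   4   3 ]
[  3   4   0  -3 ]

rank(A) = 4

Row reduction:
R2 <- R2 - (-1)*R1:  [ 0  5  2  2 ]
R3 <- R3 - (-1/2)*R1:  [    0    -5  11/2   9/2 ]
R4 <- R4 - (-3/4)*R1:  [    0     4   9/4  -3/4 ]
R3 <- R3 - (-1)*R2:  [    0     0  15/2  13/2 ]
R4 <- R4 - (4/5)*R2:  [      0       0   13/20  -47/20 ]
R4 <- R4 - (13/150)*R3:  [        0         0         0  -437/150 ]
Row echelon form:
[ -4  0     3         3 ]
[  0  5     2         2 ]
[  0  0  15/2      13/2 ]
[  0  0     0  -437/150 ]
Nonzero rows / pivot columns: 4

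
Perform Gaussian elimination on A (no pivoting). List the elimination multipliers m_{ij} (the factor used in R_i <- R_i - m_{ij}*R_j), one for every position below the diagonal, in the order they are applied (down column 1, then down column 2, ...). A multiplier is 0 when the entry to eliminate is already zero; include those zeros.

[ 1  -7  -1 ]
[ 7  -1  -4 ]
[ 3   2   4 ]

Forward elimination:
R2 <- R2 - (7)*R1:  [  0  48   3 ]
R3 <- R3 - (3)*R1:  [  0  23   7 ]
R3 <- R3 - (23/48)*R2:  [     0      0  89/16 ]
Multipliers (in order of application): m_{21} = 7, m_{31} = 3, m_{32} = 23/48

multipliers: 7, 3, 23/48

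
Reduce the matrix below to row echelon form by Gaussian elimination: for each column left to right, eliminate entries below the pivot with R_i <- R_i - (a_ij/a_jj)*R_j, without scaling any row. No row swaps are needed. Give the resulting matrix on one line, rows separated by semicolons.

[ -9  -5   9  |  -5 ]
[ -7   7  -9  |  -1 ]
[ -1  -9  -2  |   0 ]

Forward elimination:
R2 <- R2 - (7/9)*R1:  [    0  98/9   -16  26/9 ]
R3 <- R3 - (1/9)*R1:  [     0  -76/9     -3    5/9 ]
R3 <- R3 - (-38/49)*R2:  [       0        0  -755/49   137/49 ]
Row echelon form:
[ -9    -5        9  |      -5 ]
[  0  98/9      -16  |    26/9 ]
[  0     0  -755/49  |  137/49 ]

REF = [-9 -5 9 -5; 0 98/9 -16 26/9; 0 0 -755/49 137/49]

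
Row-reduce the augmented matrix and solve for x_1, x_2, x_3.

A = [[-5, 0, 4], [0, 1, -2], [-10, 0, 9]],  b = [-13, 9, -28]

Forward elimination on [A|b]:
R3 <- R3 - (2)*R1:  [  0   0   1  -2 ]
Row echelon form:
[ -5  0   4  |  -13 ]
[  0  1  -2  |    9 ]
[  0  0   1  |   -2 ]
Back-substitution:
x_3 = (-2) / 1 = -2
x_2 = (9 - (-2)*(-2)) / 1 = 5
x_1 = (-13 - (4)*(-2)) / -5 = 1

(1, 5, -2)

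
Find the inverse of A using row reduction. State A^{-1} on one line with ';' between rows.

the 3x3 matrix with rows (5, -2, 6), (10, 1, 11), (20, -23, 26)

Gauss-Jordan on [A | I]:
R1 <- (1/5)*R1:  [    1  -2/5   6/5  |   1/5     0     0 ]
R2 <- R2 - (10)*R1:  [  0   5  -1  |  -2   1   0 ]
R3 <- R3 - (20)*R1:  [   0  -15    2  |   -4    0    1 ]
R2 <- (1/5)*R2:  [    0     1  -1/5  |  -2/5   1/5     0 ]
R1 <- R1 - (-2/5)*R2:  [     1      0  28/25  |   1/25   2/25      0 ]
R3 <- R3 - (-15)*R2:  [   0    0   -1  |  -10    3    1 ]
R3 <- (1/-1)*R3:  [  0   0   1  |  10  -3  -1 ]
R1 <- R1 - (28/25)*R3:  [       1        0        0  |  -279/25    86/25    28/25 ]
R2 <- R2 - (-1/5)*R3:  [    0     1     0  |   8/5  -2/5  -1/5 ]
Right block of [I | A^{-1}] is the inverse:
[ -279/25  86/25  28/25 ]
[     8/5   -2/5   -1/5 ]
[      10     -3     -1 ]

inverse = [-279/25 86/25 28/25; 8/5 -2/5 -1/5; 10 -3 -1]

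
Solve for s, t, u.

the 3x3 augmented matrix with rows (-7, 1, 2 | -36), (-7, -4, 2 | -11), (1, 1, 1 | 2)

(5, -5, 2)

Forward elimination on [A|b]:
R2 <- R2 - (1)*R1:  [  0  -5   0  25 ]
R3 <- R3 - (-1/7)*R1:  [     0    8/7    9/7  -22/7 ]
R3 <- R3 - (-8/35)*R2:  [    0     0   9/7  18/7 ]
Row echelon form:
[ -7   1    2  |   -36 ]
[  0  -5    0  |    25 ]
[  0   0  9/7  |  18/7 ]
Back-substitution:
u = (18/7) / (9/7) = 2
t = (25) / -5 = -5
s = (-36 - (1)*(-5) - (2)*(2)) / -7 = 5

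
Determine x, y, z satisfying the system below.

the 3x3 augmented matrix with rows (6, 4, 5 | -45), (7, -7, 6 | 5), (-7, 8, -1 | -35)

(0, -5, -5)

Forward elimination on [A|b]:
R2 <- R2 - (7/6)*R1:  [     0  -35/3    1/6  115/2 ]
R3 <- R3 - (-7/6)*R1:  [      0    38/3    29/6  -175/2 ]
R3 <- R3 - (-38/35)*R2:  [       0        0   351/70  -351/14 ]
Row echelon form:
[ 6      4       5  |      -45 ]
[ 0  -35/3     1/6  |    115/2 ]
[ 0      0  351/70  |  -351/14 ]
Back-substitution:
z = (-351/14) / (351/70) = -5
y = (115/2 - (1/6)*(-5)) / (-35/3) = -5
x = (-45 - (4)*(-5) - (5)*(-5)) / 6 = 0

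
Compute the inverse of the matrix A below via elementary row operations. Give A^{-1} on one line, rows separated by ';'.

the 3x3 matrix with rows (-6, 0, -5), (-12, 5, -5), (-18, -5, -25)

inverse = [-1 1/6 1/6; -7/5 2/5 1/5; 1 -1/5 -1/5]

Gauss-Jordan on [A | I]:
R1 <- (1/-6)*R1:  [    1     0   5/6  |  -1/6     0     0 ]
R2 <- R2 - (-12)*R1:  [  0   5   5  |  -2   1   0 ]
R3 <- R3 - (-18)*R1:  [   0   -5  -10  |   -3    0    1 ]
R2 <- (1/5)*R2:  [    0     1     1  |  -2/5   1/5     0 ]
R3 <- R3 - (-5)*R2:  [  0   0  -5  |  -5   1   1 ]
R3 <- (1/-5)*R3:  [    0     0     1  |     1  -1/5  -1/5 ]
R1 <- R1 - (5/6)*R3:  [   1    0    0  |   -1  1/6  1/6 ]
R2 <- R2 - (1)*R3:  [    0     1     0  |  -7/5   2/5   1/5 ]
Right block of [I | A^{-1}] is the inverse:
[   -1   1/6   1/6 ]
[ -7/5   2/5   1/5 ]
[    1  -1/5  -1/5 ]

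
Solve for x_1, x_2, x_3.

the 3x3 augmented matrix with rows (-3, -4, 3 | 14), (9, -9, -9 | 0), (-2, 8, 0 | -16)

Forward elimination on [A|b]:
R2 <- R2 - (-3)*R1:  [   0  -21    0   42 ]
R3 <- R3 - (2/3)*R1:  [     0   32/3     -2  -76/3 ]
R3 <- R3 - (-32/63)*R2:  [  0   0  -2  -4 ]
Row echelon form:
[ -3   -4   3  |  14 ]
[  0  -21   0  |  42 ]
[  0    0  -2  |  -4 ]
Back-substitution:
x_3 = (-4) / -2 = 2
x_2 = (42) / -21 = -2
x_1 = (14 - (-4)*(-2) - (3)*(2)) / -3 = 0

(0, -2, 2)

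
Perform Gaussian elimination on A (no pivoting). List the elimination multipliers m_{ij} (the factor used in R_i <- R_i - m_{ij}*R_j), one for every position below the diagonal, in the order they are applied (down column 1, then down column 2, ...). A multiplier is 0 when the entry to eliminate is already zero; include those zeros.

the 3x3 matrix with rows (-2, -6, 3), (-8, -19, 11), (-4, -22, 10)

Forward elimination:
R2 <- R2 - (4)*R1:  [  0   5  -1 ]
R3 <- R3 - (2)*R1:  [   0  -10    4 ]
R3 <- R3 - (-2)*R2:  [ 0  0  2 ]
Multipliers (in order of application): m_{21} = 4, m_{31} = 2, m_{32} = -2

multipliers: 4, 2, -2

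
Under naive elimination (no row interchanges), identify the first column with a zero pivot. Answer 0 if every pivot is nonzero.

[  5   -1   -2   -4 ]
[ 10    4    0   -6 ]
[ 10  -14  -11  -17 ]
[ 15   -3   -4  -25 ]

Naive forward elimination:
R2 <- R2 - (2)*R1:  [ 0  6  4  2 ]
R3 <- R3 - (2)*R1:  [   0  -12   -7   -9 ]
R4 <- R4 - (3)*R1:  [   0    0    2  -13 ]
R3 <- R3 - (-2)*R2:  [  0   0   1  -5 ]
R4 <- R4 - (2)*R3:  [  0   0   0  -3 ]
All pivots nonzero; naive elimination completes without hitting a zero pivot.

first zero-pivot column = 0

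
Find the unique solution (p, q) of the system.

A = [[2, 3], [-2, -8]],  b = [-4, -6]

(-5, 2)

Forward elimination on [A|b]:
R2 <- R2 - (-1)*R1:  [   0   -5  -10 ]
Row echelon form:
[ 2   3  |   -4 ]
[ 0  -5  |  -10 ]
Back-substitution:
q = (-10) / -5 = 2
p = (-4 - (3)*(2)) / 2 = -5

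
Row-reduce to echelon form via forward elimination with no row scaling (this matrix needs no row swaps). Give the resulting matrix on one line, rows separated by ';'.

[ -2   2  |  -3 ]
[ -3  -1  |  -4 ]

REF = [-2 2 -3; 0 -4 1/2]

Forward elimination:
R2 <- R2 - (3/2)*R1:  [   0   -4  1/2 ]
Row echelon form:
[ -2   2  |   -3 ]
[  0  -4  |  1/2 ]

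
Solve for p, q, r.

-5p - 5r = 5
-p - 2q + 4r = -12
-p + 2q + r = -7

(2, -1, -3)

Forward elimination on [A|b]:
R2 <- R2 - (1/5)*R1:  [   0   -2    5  -13 ]
R3 <- R3 - (1/5)*R1:  [  0   2   2  -8 ]
R3 <- R3 - (-1)*R2:  [   0    0    7  -21 ]
Row echelon form:
[ -5   0  -5  |    5 ]
[  0  -2   5  |  -13 ]
[  0   0   7  |  -21 ]
Back-substitution:
r = (-21) / 7 = -3
q = (-13 - (5)*(-3)) / -2 = -1
p = (5 - (-5)*(-3)) / -5 = 2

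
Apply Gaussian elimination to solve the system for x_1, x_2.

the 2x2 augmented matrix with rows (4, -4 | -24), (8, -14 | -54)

(-5, 1)

Forward elimination on [A|b]:
R2 <- R2 - (2)*R1:  [  0  -6  -6 ]
Row echelon form:
[ 4  -4  |  -24 ]
[ 0  -6  |   -6 ]
Back-substitution:
x_2 = (-6) / -6 = 1
x_1 = (-24 - (-4)*(1)) / 4 = -5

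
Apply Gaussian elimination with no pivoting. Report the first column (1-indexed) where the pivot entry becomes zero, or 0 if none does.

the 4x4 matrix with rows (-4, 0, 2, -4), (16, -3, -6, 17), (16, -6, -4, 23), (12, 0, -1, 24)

first zero-pivot column = 3

Naive forward elimination:
R2 <- R2 - (-4)*R1:  [  0  -3   2   1 ]
R3 <- R3 - (-4)*R1:  [  0  -6   4   7 ]
R4 <- R4 - (-3)*R1:  [  0   0   5  12 ]
R3 <- R3 - (2)*R2:  [ 0  0  0  5 ]
Matrix at this point:
[ -4   0  2  -4 ]
[  0  -3  2   1 ]
[  0   0  0   5 ]
[  0   0  5  12 ]
Pivot entry (3,3) is zero but row 4 has 5 in column 3 -> naive elimination stops; a row interchange (e.g. R3 <-> R4) would be required here.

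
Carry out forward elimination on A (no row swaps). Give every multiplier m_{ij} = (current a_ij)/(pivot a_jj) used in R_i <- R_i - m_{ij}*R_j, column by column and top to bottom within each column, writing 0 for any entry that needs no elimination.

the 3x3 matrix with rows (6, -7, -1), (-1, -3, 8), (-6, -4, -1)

multipliers: -1/6, -1, 66/25

Forward elimination:
R2 <- R2 - (-1/6)*R1:  [     0  -25/6   47/6 ]
R3 <- R3 - (-1)*R1:  [   0  -11   -2 ]
R3 <- R3 - (66/25)*R2:  [       0        0  -567/25 ]
Multipliers (in order of application): m_{21} = -1/6, m_{31} = -1, m_{32} = 66/25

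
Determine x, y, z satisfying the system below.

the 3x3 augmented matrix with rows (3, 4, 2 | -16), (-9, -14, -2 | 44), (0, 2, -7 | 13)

(2, -4, -3)

Forward elimination on [A|b]:
R2 <- R2 - (-3)*R1:  [  0  -2   4  -4 ]
R3 <- R3 - (-1)*R2:  [  0   0  -3   9 ]
Row echelon form:
[ 3   4   2  |  -16 ]
[ 0  -2   4  |   -4 ]
[ 0   0  -3  |    9 ]
Back-substitution:
z = (9) / -3 = -3
y = (-4 - (4)*(-3)) / -2 = -4
x = (-16 - (4)*(-4) - (2)*(-3)) / 3 = 2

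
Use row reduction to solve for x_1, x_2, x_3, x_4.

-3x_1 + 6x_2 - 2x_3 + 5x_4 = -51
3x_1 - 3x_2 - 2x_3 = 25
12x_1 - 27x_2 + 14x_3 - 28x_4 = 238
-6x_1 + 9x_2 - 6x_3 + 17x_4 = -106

(5, -4, 1, -2)

Forward elimination on [A|b]:
R2 <- R2 - (-1)*R1:  [   0    3   -4    5  -26 ]
R3 <- R3 - (-4)*R1:  [  0  -3   6  -8  34 ]
R4 <- R4 - (2)*R1:  [  0  -3  -2   7  -4 ]
R3 <- R3 - (-1)*R2:  [  0   0   2  -3   8 ]
R4 <- R4 - (-1)*R2:  [   0    0   -6   12  -30 ]
R4 <- R4 - (-3)*R3:  [  0   0   0   3  -6 ]
Row echelon form:
[ -3  6  -2   5  |  -51 ]
[  0  3  -4   5  |  -26 ]
[  0  0   2  -3  |    8 ]
[  0  0   0   3  |   -6 ]
Back-substitution:
x_4 = (-6) / 3 = -2
x_3 = (8 - (-3)*(-2)) / 2 = 1
x_2 = (-26 - (-4)*(1) - (5)*(-2)) / 3 = -4
x_1 = (-51 - (6)*(-4) - (-2)*(1) - (5)*(-2)) / -3 = 5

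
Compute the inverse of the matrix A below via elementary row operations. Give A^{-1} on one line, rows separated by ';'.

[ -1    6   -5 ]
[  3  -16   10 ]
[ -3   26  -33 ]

Gauss-Jordan on [A | I]:
R1 <- (1/-1)*R1:  [  1  -6   5  |  -1   0   0 ]
R2 <- R2 - (3)*R1:  [  0   2  -5  |   3   1   0 ]
R3 <- R3 - (-3)*R1:  [   0    8  -18  |   -3    0    1 ]
R2 <- (1/2)*R2:  [    0     1  -5/2  |   3/2   1/2     0 ]
R1 <- R1 - (-6)*R2:  [   1    0  -10  |    8    3    0 ]
R3 <- R3 - (8)*R2:  [   0    0    2  |  -15   -4    1 ]
R3 <- (1/2)*R3:  [     0      0      1  |  -15/2     -2    1/2 ]
R1 <- R1 - (-10)*R3:  [   1    0    0  |  -67  -17    5 ]
R2 <- R2 - (-5/2)*R3:  [     0      1      0  |  -69/4   -9/2    5/4 ]
Right block of [I | A^{-1}] is the inverse:
[   -67   -17    5 ]
[ -69/4  -9/2  5/4 ]
[ -15/2    -2  1/2 ]

inverse = [-67 -17 5; -69/4 -9/2 5/4; -15/2 -2 1/2]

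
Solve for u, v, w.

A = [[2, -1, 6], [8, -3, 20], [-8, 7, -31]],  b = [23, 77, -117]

Forward elimination on [A|b]:
R2 <- R2 - (4)*R1:  [   0    1   -4  -15 ]
R3 <- R3 - (-4)*R1:  [   0    3   -7  -25 ]
R3 <- R3 - (3)*R2:  [  0   0   5  20 ]
Row echelon form:
[ 2  -1   6  |   23 ]
[ 0   1  -4  |  -15 ]
[ 0   0   5  |   20 ]
Back-substitution:
w = (20) / 5 = 4
v = (-15 - (-4)*(4)) / 1 = 1
u = (23 - (-1)*(1) - (6)*(4)) / 2 = 0

(0, 1, 4)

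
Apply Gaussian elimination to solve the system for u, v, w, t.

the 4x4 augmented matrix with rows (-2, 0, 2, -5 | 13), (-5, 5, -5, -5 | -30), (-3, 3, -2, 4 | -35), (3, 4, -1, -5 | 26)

(5, 0, 4, -3)

Forward elimination on [A|b]:
R2 <- R2 - (5/2)*R1:  [      0       5     -10    15/2  -125/2 ]
R3 <- R3 - (3/2)*R1:  [      0       3      -5    23/2  -109/2 ]
R4 <- R4 - (-3/2)*R1:  [     0      4      2  -25/2   91/2 ]
R3 <- R3 - (3/5)*R2:  [   0    0    1    7  -17 ]
R4 <- R4 - (4/5)*R2:  [     0      0     10  -37/2  191/2 ]
R4 <- R4 - (10)*R3:  [      0       0       0  -177/2   531/2 ]
Row echelon form:
[ -2  0    2      -5  |      13 ]
[  0  5  -10    15/2  |  -125/2 ]
[  0  0    1       7  |     -17 ]
[  0  0    0  -177/2  |   531/2 ]
Back-substitution:
t = (531/2) / (-177/2) = -3
w = (-17 - (7)*(-3)) / 1 = 4
v = (-125/2 - (-10)*(4) - (15/2)*(-3)) / 5 = 0
u = (13 - (2)*(4) - (-5)*(-3)) / -2 = 5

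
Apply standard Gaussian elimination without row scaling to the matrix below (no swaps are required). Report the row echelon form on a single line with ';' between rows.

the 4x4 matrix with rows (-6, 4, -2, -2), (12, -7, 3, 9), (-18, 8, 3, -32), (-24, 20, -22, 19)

Forward elimination:
R2 <- R2 - (-2)*R1:  [  0   1  -1   5 ]
R3 <- R3 - (3)*R1:  [   0   -4    9  -26 ]
R4 <- R4 - (4)*R1:  [   0    4  -14   27 ]
R3 <- R3 - (-4)*R2:  [  0   0   5  -6 ]
R4 <- R4 - (4)*R2:  [   0    0  -10    7 ]
R4 <- R4 - (-2)*R3:  [  0   0   0  -5 ]
Row echelon form:
[ -6  4  -2  -2 ]
[  0  1  -1   5 ]
[  0  0   5  -6 ]
[  0  0   0  -5 ]

REF = [-6 4 -2 -2; 0 1 -1 5; 0 0 5 -6; 0 0 0 -5]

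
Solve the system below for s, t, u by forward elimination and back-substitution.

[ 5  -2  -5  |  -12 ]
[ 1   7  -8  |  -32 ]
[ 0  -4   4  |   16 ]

(-4, -4, 0)

Forward elimination on [A|b]:
R2 <- R2 - (1/5)*R1:  [      0    37/5      -7  -148/5 ]
R3 <- R3 - (-20/37)*R2:  [    0     0  8/37     0 ]
Row echelon form:
[ 5    -2    -5  |     -12 ]
[ 0  37/5    -7  |  -148/5 ]
[ 0     0  8/37  |       0 ]
Back-substitution:
u = (0) / (8/37) = 0
t = (-148/5 - (-7)*(0)) / (37/5) = -4
s = (-12 - (-2)*(-4) - (-5)*(0)) / 5 = -4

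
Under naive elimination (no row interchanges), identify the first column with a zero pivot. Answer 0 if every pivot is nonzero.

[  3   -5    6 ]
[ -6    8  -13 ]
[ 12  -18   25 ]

Naive forward elimination:
R2 <- R2 - (-2)*R1:  [  0  -2  -1 ]
R3 <- R3 - (4)*R1:  [ 0  2  1 ]
R3 <- R3 - (-1)*R2:  [ 0  0  0 ]
Matrix at this point:
[ 3  -5   6 ]
[ 0  -2  -1 ]
[ 0   0   0 ]
Pivot entry (3,3) in the last row is zero and there are no rows below to swap with -> zero pivot in column 3 (A is singular).

first zero-pivot column = 3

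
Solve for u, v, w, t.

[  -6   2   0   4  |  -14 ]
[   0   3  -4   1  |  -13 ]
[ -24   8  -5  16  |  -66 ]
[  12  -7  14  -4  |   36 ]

(-1, 0, 2, -5)

Forward elimination on [A|b]:
R3 <- R3 - (4)*R1:  [   0    0   -5    0  -10 ]
R4 <- R4 - (-2)*R1:  [  0  -3  14   4   8 ]
R4 <- R4 - (-1)*R2:  [  0   0  10   5  -5 ]
R4 <- R4 - (-2)*R3:  [   0    0    0    5  -25 ]
Row echelon form:
[ -6  2   0  4  |  -14 ]
[  0  3  -4  1  |  -13 ]
[  0  0  -5  0  |  -10 ]
[  0  0   0  5  |  -25 ]
Back-substitution:
t = (-25) / 5 = -5
w = (-10) / -5 = 2
v = (-13 - (-4)*(2) - (1)*(-5)) / 3 = 0
u = (-14 - (2)*(0) - (4)*(-5)) / -6 = -1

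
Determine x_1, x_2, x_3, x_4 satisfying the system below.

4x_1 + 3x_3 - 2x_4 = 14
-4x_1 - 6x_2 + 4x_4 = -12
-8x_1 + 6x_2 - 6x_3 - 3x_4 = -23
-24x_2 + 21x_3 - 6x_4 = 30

Forward elimination on [A|b]:
R2 <- R2 - (-1)*R1:  [  0  -6   3   2   2 ]
R3 <- R3 - (-2)*R1:  [  0   6   0  -7   5 ]
R3 <- R3 - (-1)*R2:  [  0   0   3  -5   7 ]
R4 <- R4 - (4)*R2:  [   0    0    9  -14   22 ]
R4 <- R4 - (3)*R3:  [ 0  0  0  1  1 ]
Row echelon form:
[ 4   0  3  -2  |  14 ]
[ 0  -6  3   2  |   2 ]
[ 0   0  3  -5  |   7 ]
[ 0   0  0   1  |   1 ]
Back-substitution:
x_4 = (1) / 1 = 1
x_3 = (7 - (-5)*(1)) / 3 = 4
x_2 = (2 - (3)*(4) - (2)*(1)) / -6 = 2
x_1 = (14 - (3)*(4) - (-2)*(1)) / 4 = 1

(1, 2, 4, 1)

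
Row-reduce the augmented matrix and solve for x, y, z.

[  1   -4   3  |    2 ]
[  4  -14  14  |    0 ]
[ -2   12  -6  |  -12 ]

Forward elimination on [A|b]:
R2 <- R2 - (4)*R1:  [  0   2   2  -8 ]
R3 <- R3 - (-2)*R1:  [  0   4   0  -8 ]
R3 <- R3 - (2)*R2:  [  0   0  -4   8 ]
Row echelon form:
[ 1  -4   3  |   2 ]
[ 0   2   2  |  -8 ]
[ 0   0  -4  |   8 ]
Back-substitution:
z = (8) / -4 = -2
y = (-8 - (2)*(-2)) / 2 = -2
x = (2 - (-4)*(-2) - (3)*(-2)) / 1 = 0

(0, -2, -2)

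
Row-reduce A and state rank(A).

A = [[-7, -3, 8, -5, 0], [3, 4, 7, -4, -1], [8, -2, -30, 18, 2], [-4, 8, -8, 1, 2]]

Row reduction:
R2 <- R2 - (-3/7)*R1:  [     0   19/7   73/7  -43/7     -1 ]
R3 <- R3 - (-8/7)*R1:  [      0   -38/7  -146/7    86/7       2 ]
R4 <- R4 - (4/7)*R1:  [     0   68/7  -88/7   27/7      2 ]
R3 <- R3 - (-2)*R2:  [ 0  0  0  0  0 ]
R4 <- R4 - (68/19)*R2:  [       0        0  -948/19   491/19   106/19 ]
R3 <-> R4   (pivot in column 3 was zero)
[ -7    -3        8      -5       0 ]
[  0  19/7     73/7   -43/7      -1 ]
[  0     0  -948/19  491/19  106/19 ]
[  0     0        0       0       0 ]
Row echelon form:
[ -7    -3        8      -5       0 ]
[  0  19/7     73/7   -43/7      -1 ]
[  0     0  -948/19  491/19  106/19 ]
[  0     0        0       0       0 ]
Nonzero rows / pivot columns: 3

rank(A) = 3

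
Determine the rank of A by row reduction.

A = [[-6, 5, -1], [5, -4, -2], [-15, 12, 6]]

Row reduction:
R2 <- R2 - (-5/6)*R1:  [     0    1/6  -17/6 ]
R3 <- R3 - (5/2)*R1:  [    0  -1/2  17/2 ]
R3 <- R3 - (-3)*R2:  [ 0  0  0 ]
Row echelon form:
[ -6    5     -1 ]
[  0  1/6  -17/6 ]
[  0    0      0 ]
Nonzero rows / pivot columns: 2

rank(A) = 2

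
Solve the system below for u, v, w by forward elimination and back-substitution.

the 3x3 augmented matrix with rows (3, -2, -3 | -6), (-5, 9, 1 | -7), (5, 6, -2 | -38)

(-4, -3, 0)

Forward elimination on [A|b]:
R2 <- R2 - (-5/3)*R1:  [    0  17/3    -4   -17 ]
R3 <- R3 - (5/3)*R1:  [    0  28/3     3   -28 ]
R3 <- R3 - (28/17)*R2:  [      0       0  163/17       0 ]
Row echelon form:
[ 3    -2      -3  |   -6 ]
[ 0  17/3      -4  |  -17 ]
[ 0     0  163/17  |    0 ]
Back-substitution:
w = (0) / (163/17) = 0
v = (-17 - (-4)*(0)) / (17/3) = -3
u = (-6 - (-2)*(-3) - (-3)*(0)) / 3 = -4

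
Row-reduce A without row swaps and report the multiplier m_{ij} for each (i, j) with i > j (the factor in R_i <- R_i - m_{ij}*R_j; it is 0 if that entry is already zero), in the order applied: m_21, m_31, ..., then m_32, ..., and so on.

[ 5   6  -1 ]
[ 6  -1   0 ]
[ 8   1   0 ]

multipliers: 6/5, 8/5, 43/41

Forward elimination:
R2 <- R2 - (6/5)*R1:  [     0  -41/5    6/5 ]
R3 <- R3 - (8/5)*R1:  [     0  -43/5    8/5 ]
R3 <- R3 - (43/41)*R2:  [     0      0  14/41 ]
Multipliers (in order of application): m_{21} = 6/5, m_{31} = 8/5, m_{32} = 43/41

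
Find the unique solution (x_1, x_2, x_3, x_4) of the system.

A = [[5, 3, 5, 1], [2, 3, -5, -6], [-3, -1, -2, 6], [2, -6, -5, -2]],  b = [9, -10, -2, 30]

(4, -4, 0, 1)

Forward elimination on [A|b]:
R2 <- R2 - (2/5)*R1:  [     0    9/5     -7  -32/5  -68/5 ]
R3 <- R3 - (-3/5)*R1:  [    0   4/5     1  33/5  17/5 ]
R4 <- R4 - (2/5)*R1:  [     0  -36/5     -7  -12/5  132/5 ]
R3 <- R3 - (4/9)*R2:  [    0     0  37/9  85/9  85/9 ]
R4 <- R4 - (-4)*R2:  [   0    0  -35  -28  -28 ]
R4 <- R4 - (-315/37)*R3:  [       0        0        0  1939/37  1939/37 ]
Row echelon form:
[ 5    3     5        1  |        9 ]
[ 0  9/5    -7    -32/5  |    -68/5 ]
[ 0    0  37/9     85/9  |     85/9 ]
[ 0    0     0  1939/37  |  1939/37 ]
Back-substitution:
x_4 = (1939/37) / (1939/37) = 1
x_3 = (85/9 - (85/9)*(1)) / (37/9) = 0
x_2 = (-68/5 - (-7)*(0) - (-32/5)*(1)) / (9/5) = -4
x_1 = (9 - (3)*(-4) - (5)*(0) - (1)*(1)) / 5 = 4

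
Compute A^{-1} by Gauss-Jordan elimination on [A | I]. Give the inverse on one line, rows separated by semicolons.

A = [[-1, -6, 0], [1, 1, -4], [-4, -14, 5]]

Gauss-Jordan on [A | I]:
R1 <- (1/-1)*R1:  [  1   6   0  |  -1   0   0 ]
R2 <- R2 - (1)*R1:  [  0  -5  -4  |   1   1   0 ]
R3 <- R3 - (-4)*R1:  [  0  10   5  |  -4   0   1 ]
R2 <- (1/-5)*R2:  [    0     1   4/5  |  -1/5  -1/5     0 ]
R1 <- R1 - (6)*R2:  [     1      0  -24/5  |    1/5    6/5      0 ]
R3 <- R3 - (10)*R2:  [  0   0  -3  |  -2   2   1 ]
R3 <- (1/-3)*R3:  [    0     0     1  |   2/3  -2/3  -1/3 ]
R1 <- R1 - (-24/5)*R3:  [    1     0     0  |  17/5    -2  -8/5 ]
R2 <- R2 - (4/5)*R3:  [      0       1       0  |  -11/15     1/3    4/15 ]
Right block of [I | A^{-1}] is the inverse:
[   17/5    -2  -8/5 ]
[ -11/15   1/3  4/15 ]
[    2/3  -2/3  -1/3 ]

inverse = [17/5 -2 -8/5; -11/15 1/3 4/15; 2/3 -2/3 -1/3]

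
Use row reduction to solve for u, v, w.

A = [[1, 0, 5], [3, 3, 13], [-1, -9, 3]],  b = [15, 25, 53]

(-5, -4, 4)

Forward elimination on [A|b]:
R2 <- R2 - (3)*R1:  [   0    3   -2  -20 ]
R3 <- R3 - (-1)*R1:  [  0  -9   8  68 ]
R3 <- R3 - (-3)*R2:  [ 0  0  2  8 ]
Row echelon form:
[ 1  0   5  |   15 ]
[ 0  3  -2  |  -20 ]
[ 0  0   2  |    8 ]
Back-substitution:
w = (8) / 2 = 4
v = (-20 - (-2)*(4)) / 3 = -4
u = (15 - (5)*(4)) / 1 = -5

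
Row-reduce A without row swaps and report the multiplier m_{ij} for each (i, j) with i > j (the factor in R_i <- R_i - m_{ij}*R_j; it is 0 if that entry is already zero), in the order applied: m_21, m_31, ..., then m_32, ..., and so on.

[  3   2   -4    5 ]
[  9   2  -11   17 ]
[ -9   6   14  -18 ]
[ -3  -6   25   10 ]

Forward elimination:
R2 <- R2 - (3)*R1:  [  0  -4   1   2 ]
R3 <- R3 - (-3)*R1:  [  0  12   2  -3 ]
R4 <- R4 - (-1)*R1:  [  0  -4  21  15 ]
R3 <- R3 - (-3)*R2:  [ 0  0  5  3 ]
R4 <- R4 - (1)*R2:  [  0   0  20  13 ]
R4 <- R4 - (4)*R3:  [ 0  0  0  1 ]
Multipliers (in order of application): m_{21} = 3, m_{31} = -3, m_{41} = -1, m_{32} = -3, m_{42} = 1, m_{43} = 4

multipliers: 3, -3, -1, -3, 1, 4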